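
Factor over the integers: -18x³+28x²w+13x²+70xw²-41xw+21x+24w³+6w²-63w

Group: 2x(-9x²+23xw-7x+12w²+21w) + (2w-3)(-9x²+23xw-7x+12w²+21w); both groups contain (-9x²+23xw-7x+12w²+21w), so (2x+2w-3) is a factor with cofactor -9x²+23xw-7x+12w²+21w.
The cofactor groups again: -9x²+23xw-7x+12w²+21w = -9x(x-3w) + (-4w-7)(x-3w); both groups contain (x-3w), giving -(9x+4w+7)(x-3w).

-(x-3w)(2x+2w-3)(9x+4w+7)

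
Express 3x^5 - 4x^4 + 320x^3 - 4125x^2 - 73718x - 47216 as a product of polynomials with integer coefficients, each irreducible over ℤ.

Trying the rational-root candidates, x = 13 is a root, so (x - 13) is a factor; dividing leaves 3x^4 + 35x^3 + 775x^2 + 5950x + 3632.
Continuing, x = -8 is a root, giving the factor (x + 8) and quotient 3x^3 + 11x^2 + 687x + 454.
Next, x = -2/3 is a root, so (3x + 2) is a factor; dividing leaves x^2 + 3x + 227.
The quadratic x^2 + 3x + 227 has discriminant -899 < 0 and is irreducible over ℤ.

(3x + 2)(x + 8)(x - 13)(x^2 + 3x + 227)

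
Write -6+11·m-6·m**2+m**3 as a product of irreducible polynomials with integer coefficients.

(m-1)·(m-2)·(m-3)

Among the possible rational roots, m = 2 is a root, giving the factor (m-2) and quotient m**2-4·m+3.
The remaining quadratic factors as (m-1)(m-3).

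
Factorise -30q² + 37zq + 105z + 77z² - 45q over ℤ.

Group: 7z(11z + 10q + 15) - 3q(11z + 10q + 15); both groups contain (11z + 10q + 15).

(7z - 3q)(11z + 10q + 15)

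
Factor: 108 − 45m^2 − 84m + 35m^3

Group as (35m^3 − 84m) + (−45m^2 + 108) = 7m(5m^2 − 12) − 9(5m^2 − 12).
Both groups share the factor (5m^2 − 12).

(7m − 9)(5m^2 − 12)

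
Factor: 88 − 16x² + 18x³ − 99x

(9x − 8)(2x² − 11)

Group as (18x³ − 99x) + (−16x² + 88) = 9x(2x² − 11) − 8(2x² − 11).
Both groups share the factor (2x² − 11).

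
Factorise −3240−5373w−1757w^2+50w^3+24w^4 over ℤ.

By the rational root theorem, w = −5/6 is a root, so (6w+5) divides it; the quotient is 4w^3+5w^2−297w−648.
Continuing, w = −9/4 is a root, giving the factor (4w+9) and quotient w^2−w−72.
The remaining quadratic factors as (w−9)(w+8).

(4w+9)(6w+5)(w+8)(w−9)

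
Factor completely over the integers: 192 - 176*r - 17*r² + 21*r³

(3*r - 8)*(7*r - 8)*(r + 3)

Testing divisors of the constant over divisors of the leading coefficient, r = 8/7 is a root, so (7*r - 8) is a factor; dividing leaves 3*r² + r - 24.
The remaining quadratic factors as (3*r - 8)(r + 3).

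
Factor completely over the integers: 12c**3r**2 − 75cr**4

3cr**2(2c + 5r)(2c − 5r)

Pull out the common factor 3cr**2; 4c**2 − 25r**2 is a difference of squares.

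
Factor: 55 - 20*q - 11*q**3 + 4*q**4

(4*q - 11)*(q**3 - 5)

Group as (4*q**4 - 20*q) + (-11*q**3 + 55) = 4*q*(q**3 - 5) - 11*(q**3 - 5).
Both groups share the factor (q**3 - 5).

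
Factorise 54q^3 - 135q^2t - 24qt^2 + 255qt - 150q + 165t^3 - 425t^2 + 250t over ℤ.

Group: 6q(9q^2 - 6qt - 15q - 15t^2 + 25t) + (-11t + 10)(9q^2 - 6qt - 15q - 15t^2 + 25t); both groups contain (9q^2 - 6qt - 15q - 15t^2 + 25t), so (6q - 11t + 10) is a factor with cofactor 9q^2 - 6qt - 15q - 15t^2 + 25t.
The cofactor groups again: 9q^2 - 6qt - 15q - 15t^2 + 25t = 3q(3q + 3t - 5) - 5t(3q + 3t - 5); both groups contain (3q + 3t - 5), giving (3q - 5t)(3q + 3t - 5).

(3q + 3t - 5)(3q - 5t)(6q - 11t + 10)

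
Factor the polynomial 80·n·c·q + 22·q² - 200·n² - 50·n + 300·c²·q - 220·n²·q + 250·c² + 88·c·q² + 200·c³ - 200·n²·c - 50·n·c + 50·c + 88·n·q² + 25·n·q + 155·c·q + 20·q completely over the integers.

-(5·n - 5·c - 2·q)·(10·c + 11·q + 10)·(4·n + 4·c + 1)

Group: 5·n·(-40·n·c - 44·n·q - 40·n - 40·c² - 44·c·q - 50·c - 11·q - 10) + (-5·c - 2·q)·(-40·n·c - 44·n·q - 40·n - 40·c² - 44·c·q - 50·c - 11·q - 10); both groups contain (-40·n·c - 44·n·q - 40·n - 40·c² - 44·c·q - 50·c - 11·q - 10), so (5·n - 5·c - 2·q) is a factor with cofactor -40·n·c - 44·n·q - 40·n - 40·c² - 44·c·q - 50·c - 11·q - 10.
The cofactor groups again: -40·n·c - 44·n·q - 40·n - 40·c² - 44·c·q - 50·c - 11·q - 10 = -10·c·(4·n + 4·c + 1) + (-11·q - 10)·(4·n + 4·c + 1); both groups contain (4·n + 4·c + 1), giving -(10·c + 11·q + 10)·(4·n + 4·c + 1).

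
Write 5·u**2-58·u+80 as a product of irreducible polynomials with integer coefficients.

(5·u-8)·(u-10)

Need a pair with product 5·80 = 400 and sum -58: that's -8 and -50.
Split the middle term: 5·u**2-8·u - 50·u+80 = u·(5·u-8) - 10·(5·u-8).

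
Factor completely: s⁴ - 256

Write as (s²)² − (16)², then factor s² - 16 once more.

(s + 4)(s - 4)(s² + 16)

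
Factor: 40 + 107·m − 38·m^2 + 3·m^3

(3·m + 1)·(m − 5)·(m − 8)

By the rational root theorem, m = 8 is a root, so (m − 8) divides it; the quotient is 3·m^2 − 14·m − 5.
The remaining quadratic factors as (m − 5)(3·m + 1).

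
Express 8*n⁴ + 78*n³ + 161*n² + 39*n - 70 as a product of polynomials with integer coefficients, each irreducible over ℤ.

Trying the rational-root candidates, n = -2 is a root, so (n + 2) divides it; the quotient is 8*n³ + 62*n² + 37*n - 35.
Next, n = -5/4 is a root, so (4*n + 5) divides it; the quotient is 2*n² + 13*n - 7.
The remaining quadratic factors as (2*n - 1)(n + 7).

(2*n - 1)*(4*n + 5)*(n + 2)*(n + 7)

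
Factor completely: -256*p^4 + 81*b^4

(3*b + 4*p)*(3*b - 4*p)*(9*b^2 + 16*p^2)

Difference of squares twice: with A = 3*b and B = 4*p, A⁴ − B⁴ = (A² − B²)(A² + B²), and A² − B² factors again.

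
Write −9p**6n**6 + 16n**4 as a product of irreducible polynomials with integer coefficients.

Pull out the common factor n**4, leaving −9p**6n**2 + 16.
Recognize a difference of squares with the parts 4 and 3p**3n.

−n**4(3p**3n + 4)(3p**3n − 4)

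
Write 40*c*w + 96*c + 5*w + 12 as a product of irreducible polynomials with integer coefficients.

(5*w + 12)*(8*c + 1)

Group as (40*c*w + 96*c) + (5*w + 12) = 8*c*(5*w + 12) + (5*w + 12).
Both groups share the factor (5*w + 12).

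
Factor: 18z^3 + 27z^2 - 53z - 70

Testing divisors of the constant over divisors of the leading coefficient, z = -2 is a root, so (z + 2) is a factor; dividing leaves 18z^2 - 9z - 35.
The remaining quadratic factors as (6z + 7)(3z - 5).

(3z - 5)(6z + 7)(z + 2)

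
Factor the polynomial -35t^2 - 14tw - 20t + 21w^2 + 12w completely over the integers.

Group: -5t(7t + 7w + 4) + 3w(7t + 7w + 4); both groups contain (7t + 7w + 4).

-(5t - 3w)(7t + 7w + 4)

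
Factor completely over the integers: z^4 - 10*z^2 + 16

(z^2 - 2)*(z^2 - 8)

Substitute u = z^2 to get a quadratic in u, then factor.
z^2 - 2 is irreducible over ℤ (2 is not a perfect square).
z^2 - 8 is irreducible over ℤ (8 is not a perfect square).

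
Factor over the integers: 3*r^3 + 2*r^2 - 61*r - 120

Among the possible rational roots, r = -3 is a root, so (r + 3) divides it; the quotient is 3*r^2 - 7*r - 40.
The remaining quadratic factors as (r - 5)(3*r + 8).

(3*r + 8)*(r + 3)*(r - 5)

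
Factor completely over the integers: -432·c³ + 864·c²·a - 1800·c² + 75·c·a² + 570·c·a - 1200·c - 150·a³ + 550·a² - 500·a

-(12·c - 5·a + 10)·(3·c - 6·a + 10)·(12·c + 5·a)

Group: 3·c·(-144·c² - 120·c + 25·a² - 50·a) + (-6·a + 10)·(-144·c² - 120·c + 25·a² - 50·a); both groups contain (-144·c² - 120·c + 25·a² - 50·a), so (3·c - 6·a + 10) is a factor with cofactor -144·c² - 120·c + 25·a² - 50·a.
The cofactor groups again: -144·c² - 120·c + 25·a² - 50·a = -12·c·(12·c + 5·a) + (5·a - 10)·(12·c + 5·a); both groups contain (12·c + 5·a), giving -(12·c - 5·a + 10)·(12·c + 5·a).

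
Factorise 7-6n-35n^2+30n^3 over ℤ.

(6n-7)(5n^2-1)

Group as (30n^3-6n) + (-35n^2+7) = 6n(5n^2-1) - 7(5n^2-1).
Both groups share the factor (5n^2-1).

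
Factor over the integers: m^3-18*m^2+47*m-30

Among the possible rational roots, m = 1 is a root, so (m-1) divides it; the quotient is m^2-17*m+30.
The remaining quadratic factors as (m-2)(m-15).

(m-1)*(m-15)*(m-2)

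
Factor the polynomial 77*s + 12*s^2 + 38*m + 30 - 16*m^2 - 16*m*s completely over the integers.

Group: -8*m*(2*m - s - 6) + (-12*s - 5)*(2*m - s - 6); both groups contain (2*m - s - 6).

-(2*m - s - 6)*(8*m + 12*s + 5)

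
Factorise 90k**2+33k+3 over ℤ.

3(5k+1)(6k+1)

Pull out the common factor 3, then factor the remaining trinomial.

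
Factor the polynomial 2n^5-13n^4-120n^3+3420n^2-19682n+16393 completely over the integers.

(2n-13)(n+13)(n-1)(n^2-12n+97)

Trying the rational-root candidates, n = -13 is a root, so (n+13) is a factor; dividing leaves 2n^4-39n^3+387n^2-1611n+1261.
Continuing, n = 13/2 is a root, so (2n-13) divides it; the quotient is n^3-13n^2+109n-97.
Continuing, n = 1 is a root, so (n-1) divides it; the quotient is n^2-12n+97.
The quadratic n^2-12n+97 has discriminant -244 < 0 and is irreducible over ℤ.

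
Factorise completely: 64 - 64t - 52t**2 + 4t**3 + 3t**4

Trying the rational-root candidates, t = -2 is a root, giving the factor (t + 2) and quotient 3t**3 - 2t**2 - 48t + 32.
Next, t = -4 is a root, so (t + 4) divides it; the quotient is 3t**2 - 14t + 8.
The remaining quadratic factors as (t - 4)(3t - 2).

(3t - 2)(t + 2)(t + 4)(t - 4)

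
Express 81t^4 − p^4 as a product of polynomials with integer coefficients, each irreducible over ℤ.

(3t − p)(3t + p)(9t^2 + p^2)

Write as (9t^2)² − (p^2)², then factor 9t^2 − p^2 once more.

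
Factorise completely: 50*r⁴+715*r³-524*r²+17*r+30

(2*r-1)*(5*r+1)*(5*r-2)*(r+15)

Among the possible rational roots, r = 1/2 is a root, so (2*r-1) divides it; the quotient is 25*r³+370*r²-77*r-30.
Then r = -15 is a root, giving the factor (r+15) and quotient 25*r²-5*r-2.
The remaining quadratic factors as (5*r+1)(5*r-2).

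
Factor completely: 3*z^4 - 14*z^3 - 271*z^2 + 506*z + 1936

(3*z - 11)*(z + 2)*(z + 8)*(z - 11)

Trying the rational-root candidates, z = -8 is a root, so (z + 8) is a factor; dividing leaves 3*z^3 - 38*z^2 + 33*z + 242.
Continuing, z = 11/3 is a root, so (3*z - 11) is a factor; dividing leaves z^2 - 9*z - 22.
The remaining quadratic factors as (z + 2)(z - 11).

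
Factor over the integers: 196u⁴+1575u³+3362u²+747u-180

Among the possible rational roots, u = 1/7 is a root, so (7u-1) divides it; the quotient is 28u³+229u²+513u+180.
Next, u = -4 is a root, giving the factor (u+4) and quotient 28u²+117u+45.
The remaining quadratic factors as (7u+3)(4u+15).

(4u+15)(7u+3)(7u-1)(u+4)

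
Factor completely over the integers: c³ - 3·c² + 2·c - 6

(c - 3)·(c² + 2)

Group as (c³ + 2·c) + (-3·c² - 6) = c·(c² + 2) - 3·(c² + 2).
Both groups share the factor (c² + 2).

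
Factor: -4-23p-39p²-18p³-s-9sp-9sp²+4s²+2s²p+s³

(s-3p-1)(s+2p+1)(s+3p+4)

Group: s(s²+5sp+5s+6p²+11p+4) + (-3p-1)(s²+5sp+5s+6p²+11p+4); both groups contain (s²+5sp+5s+6p²+11p+4), so (s-3p-1) is a factor with cofactor s²+5sp+5s+6p²+11p+4.
The cofactor groups again: s²+5sp+5s+6p²+11p+4 = s(s+3p+4) + (2p+1)(s+3p+4); both groups contain (s+3p+4), giving (s+2p+1)(s+3p+4).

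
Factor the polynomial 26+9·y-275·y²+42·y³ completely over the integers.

Testing divisors of the constant over divisors of the leading coefficient, y = 1/3 is a root, so (3·y-1) divides it; the quotient is 14·y²-87·y-26.
The remaining quadratic factors as (2·y-13)(7·y+2).

(2·y-13)·(3·y-1)·(7·y+2)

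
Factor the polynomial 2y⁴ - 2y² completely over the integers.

Pull out the common factor 2y²; y² - 1 is a difference of squares.

2y²(y + 1)(y - 1)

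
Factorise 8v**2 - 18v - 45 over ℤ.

(2v + 3)(4v - 15)

Need a pair with product 8·(-45) = -360 and sum -18: that's -30 and 12.
Split the middle term: 8v**2 - 30v + 12v - 45 = 2v(4v - 15) + 3(4v - 15).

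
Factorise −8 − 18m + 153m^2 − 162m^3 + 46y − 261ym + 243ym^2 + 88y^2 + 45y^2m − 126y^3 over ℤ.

Group: 7y(−18y^2 − 9ym + 10y + 27m^2 − 30m + 8) + (−6m − 1)(−18y^2 − 9ym + 10y + 27m^2 − 30m + 8); both groups contain (−18y^2 − 9ym + 10y + 27m^2 − 30m + 8), so (7y − 6m − 1) is a factor with cofactor −18y^2 − 9ym + 10y + 27m^2 − 30m + 8.
The cofactor groups again: −18y^2 − 9ym + 10y + 27m^2 − 30m + 8 = −9y(2y + 3m − 2) + (9m − 4)(2y + 3m − 2); both groups contain (2y + 3m − 2), giving −(9y − 9m + 4)(2y + 3m − 2).

−(7y − 6m − 1)(9y − 9m + 4)(2y + 3m − 2)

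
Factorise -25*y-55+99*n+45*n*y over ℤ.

Group as (45*n*y+99*n) + (-25*y-55) = 9*n*(5*y+11) - 5*(5*y+11).
Both groups share the factor (5*y+11).

(5*y+11)*(9*n-5)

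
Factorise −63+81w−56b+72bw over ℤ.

(8b+9)(9w−7)

Group as (72bw−56b) + (81w−63) = 8b(9w−7) + 9(9w−7).
Both groups share the factor (9w−7).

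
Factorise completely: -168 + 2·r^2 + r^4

(r^2 + 14)·(r^2 - 12)

Substitute u = r^2 to get a quadratic in u, then factor.
r^2 + 14 is irreducible over ℤ (always positive, so no real roots).
r^2 - 12 is irreducible over ℤ (12 is not a perfect square).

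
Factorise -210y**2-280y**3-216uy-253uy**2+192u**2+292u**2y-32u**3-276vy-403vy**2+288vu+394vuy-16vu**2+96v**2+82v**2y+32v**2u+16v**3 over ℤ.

Group: v(16v**2+48vu-46vy+32u**2-36uy-35y**2) + (-u+8y+6)(16v**2+48vu-46vy+32u**2-36uy-35y**2); both groups contain (16v**2+48vu-46vy+32u**2-36uy-35y**2), so (v-u+8y+6) is a factor with cofactor 16v**2+48vu-46vy+32u**2-36uy-35y**2.
The cofactor groups again: 16v**2+48vu-46vy+32u**2-36uy-35y**2 = 2v(8v+8u+5y) + (4u-7y)(8v+8u+5y); both groups contain (8v+8u+5y), giving (2v+4u-7y)(8v+8u+5y).

(v-u+8y+6)(2v+4u-7y)(8v+8u+5y)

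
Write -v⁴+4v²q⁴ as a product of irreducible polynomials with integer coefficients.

-v²(v-2q²)(v+2q²)

Every term has a factor of v²; factoring it out leaves -v²+4q⁴.
Recognize a difference of squares with the parts 2q² and v.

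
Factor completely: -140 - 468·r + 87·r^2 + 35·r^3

Testing divisors of the constant over divisors of the leading coefficient, r = 14/5 is a root, so (5·r - 14) is a factor; dividing leaves 7·r^2 + 37·r + 10.
The remaining quadratic factors as (7·r + 2)(r + 5).

(5·r - 14)·(7·r + 2)·(r + 5)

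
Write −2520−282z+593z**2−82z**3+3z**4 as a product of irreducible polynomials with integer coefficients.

(3z+5)(z−12)(z−14)(z−3)

Testing divisors of the constant over divisors of the leading coefficient, z = 3 is a root, so (z−3) is a factor; dividing leaves 3z**3−73z**2+374z+840.
Then z = −5/3 is a root, so (3z+5) divides it; the quotient is z**2−26z+168.
The remaining quadratic factors as (z−14)(z−12).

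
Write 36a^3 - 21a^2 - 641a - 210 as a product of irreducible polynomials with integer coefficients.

(3a + 1)(3a - 14)(4a + 15)

By the rational root theorem, a = 14/3 is a root, so (3a - 14) divides it; the quotient is 12a^2 + 49a + 15.
The remaining quadratic factors as (4a + 15)(3a + 1).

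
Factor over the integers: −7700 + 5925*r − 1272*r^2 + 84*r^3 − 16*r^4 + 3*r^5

(3*r − 7)*(r − 4)*(r − 5)*(r^2 + 6*r + 55)

Testing divisors of the constant over divisors of the leading coefficient, r = 5 is a root, so (r − 5) divides it; the quotient is 3*r^4 − r^3 + 79*r^2 − 877*r + 1540.
Then r = 4 is a root, so (r − 4) is a factor; dividing leaves 3*r^3 + 11*r^2 + 123*r − 385.
Then r = 7/3 is a root, so (3*r − 7) is a factor; dividing leaves r^2 + 6*r + 55.
The quadratic r^2 + 6*r + 55 has discriminant −184 < 0 and is irreducible over ℤ.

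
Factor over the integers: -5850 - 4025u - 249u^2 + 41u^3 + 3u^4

Trying the rational-root candidates, u = -13 is a root, so (u + 13) divides it; the quotient is 3u^3 + 2u^2 - 275u - 450.
Then u = -5/3 is a root, so (3u + 5) divides it; the quotient is u^2 - u - 90.
The remaining quadratic factors as (u - 10)(u + 9).

(3u + 5)(u + 13)(u + 9)(u - 10)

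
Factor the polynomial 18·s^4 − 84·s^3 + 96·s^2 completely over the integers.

Pull out the common factor 6·s^2, then factor the remaining trinomial.

6·s^2·(3·s − 8)·(s − 2)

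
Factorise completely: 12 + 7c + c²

(c + 3)(c + 4)

Two integers with product 12 and sum 7 are 3 and 4.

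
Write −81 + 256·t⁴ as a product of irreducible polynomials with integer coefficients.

Difference of squares twice: with A = 4·t and B = 3, A⁴ − B⁴ = (A² − B²)(A² + B²), and A² − B² factors again.

(4·t + 3)·(4·t − 3)·(16·t² + 9)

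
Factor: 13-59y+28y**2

Need a pair with product 28·13 = 364 and sum -59: that's -52 and -7.
Split the middle term: 28y**2-52y - 7y+13 = 4y(7y-13) - (7y-13).

(4y-1)(7y-13)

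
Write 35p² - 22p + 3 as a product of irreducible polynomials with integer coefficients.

Need a pair with product 35·3 = 105 and sum -22: that's -7 and -15.
Split the middle term: 35p² - 7p - 15p + 3 = 7p(5p - 1) - 3(5p - 1).

(5p - 1)(7p - 3)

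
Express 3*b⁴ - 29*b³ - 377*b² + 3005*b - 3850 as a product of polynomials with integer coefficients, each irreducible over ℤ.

By the rational root theorem, b = 5 is a root, so (b - 5) is a factor; dividing leaves 3*b³ - 14*b² - 447*b + 770.
Continuing, b = -11 is a root, so (b + 11) is a factor; dividing leaves 3*b² - 47*b + 70.
The remaining quadratic factors as (b - 14)(3*b - 5).

(3*b - 5)*(b + 11)*(b - 14)*(b - 5)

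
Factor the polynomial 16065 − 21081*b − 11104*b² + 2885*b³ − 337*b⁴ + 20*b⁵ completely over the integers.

Trying the rational-root candidates, b = 3/5 is a root, giving the factor (5*b − 3) and quotient 4*b⁴ − 65*b³ + 538*b² − 1898*b − 5355.
Then b = 9 is a root, so (b − 9) divides it; the quotient is 4*b³ − 29*b² + 277*b + 595.
Then b = −7/4 is a root, giving the factor (4*b + 7) and quotient b² − 9*b + 85.
The quadratic b² − 9*b + 85 has discriminant −259 < 0 and is irreducible over ℤ.

(4*b + 7)*(5*b − 3)*(b − 9)*(b² − 9*b + 85)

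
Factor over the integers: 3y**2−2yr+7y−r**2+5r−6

Group: 3y(y−r+3) + (r−2)(y−r+3); both groups contain (y−r+3).

(y−r+3)(3y+r−2)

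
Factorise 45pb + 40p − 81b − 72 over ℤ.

(5p − 9)(9b + 8)

Group as (45pb + 40p) + (−81b − 72) = 5p(9b + 8) − 9(9b + 8).
Both groups share the factor (9b + 8).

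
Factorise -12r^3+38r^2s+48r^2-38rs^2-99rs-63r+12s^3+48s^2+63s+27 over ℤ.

Group: 3r(-4r^2+10rs+12r-6s^2-15s-9) + (-2s-3)(-4r^2+10rs+12r-6s^2-15s-9); both groups contain (-4r^2+10rs+12r-6s^2-15s-9), so (3r-2s-3) is a factor with cofactor -4r^2+10rs+12r-6s^2-15s-9.
The cofactor groups again: -4r^2+10rs+12r-6s^2-15s-9 = -2r(2r-3s-3) + (2s+3)(2r-3s-3); both groups contain (2r-3s-3), giving -(2r-2s-3)(2r-3s-3).

-(2r-2s-3)(2r-3s-3)(3r-2s-3)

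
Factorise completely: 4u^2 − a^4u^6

−u^2(a^2u^2 + 2)(a^2u^2 − 2)

Pull out the common factor u^2, leaving −a^4u^4 + 4.
Recognize a difference of squares with the parts 2 and a^2u^2.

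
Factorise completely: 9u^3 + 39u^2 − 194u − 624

Among the possible rational roots, u = 13/3 is a root, so (3u − 13) divides it; the quotient is 3u^2 + 26u + 48.
The remaining quadratic factors as (u + 6)(3u + 8).

(3u + 8)(3u − 13)(u + 6)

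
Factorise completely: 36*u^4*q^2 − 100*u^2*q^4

4*q^2*u^2*(3*u − 5*q)*(3*u + 5*q)

Every term has a factor of 4*u^2*q^2. Then 9*u^2 − 25*q^2 = (3*u)² − (5*q)².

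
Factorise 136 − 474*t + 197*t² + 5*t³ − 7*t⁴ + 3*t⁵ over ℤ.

(3*t − 1)*(t + 4)*(t − 2)*(t² − 4*t + 17)

Trying the rational-root candidates, t = −4 is a root, so (t + 4) divides it; the quotient is 3*t⁴ − 19*t³ + 81*t² − 127*t + 34.
Continuing, t = 1/3 is a root, so (3*t − 1) is a factor; dividing leaves t³ − 6*t² + 25*t − 34.
Next, t = 2 is a root, giving the factor (t − 2) and quotient t² − 4*t + 17.
The quadratic t² − 4*t + 17 has discriminant −52 < 0 and is irreducible over ℤ.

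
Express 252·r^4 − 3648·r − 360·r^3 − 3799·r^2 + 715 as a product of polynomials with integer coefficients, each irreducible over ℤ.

Among the possible rational roots, r = −11/7 is a root, so (7·r + 11) divides it; the quotient is 36·r^3 − 108·r^2 − 373·r + 65.
Then r = 1/6 is a root, so (6·r − 1) is a factor; dividing leaves 6·r^2 − 17·r − 65.
The remaining quadratic factors as (6·r + 13)(r − 5).

(6·r + 13)·(6·r − 1)·(7·r + 11)·(r − 5)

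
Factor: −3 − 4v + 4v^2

(2v + 1)(2v − 3)

Need a pair with product 4·(−3) = −12 and sum −4: that's 2 and −6.
Split the middle term: 4v^2 + 2v − 6v − 3 = 2v(2v + 1) − 3(2v + 1).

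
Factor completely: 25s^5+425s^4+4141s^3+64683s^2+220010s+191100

(5s+13)(5s+7)(s+15)(s^2-2s+140)

By the rational root theorem, s = -15 is a root, so (s+15) divides it; the quotient is 25s^4+50s^3+3391s^2+13818s+12740.
Next, s = -13/5 is a root, so (5s+13) is a factor; dividing leaves 5s^3-3s^2+686s+980.
Then s = -7/5 is a root, so (5s+7) divides it; the quotient is s^2-2s+140.
The quadratic s^2-2s+140 has discriminant -556 < 0 and is irreducible over ℤ.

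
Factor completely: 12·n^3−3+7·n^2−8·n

(3·n+1)·(4·n−3)·(n+1)

By the rational root theorem, n = −1/3 is a root, giving the factor (3·n+1) and quotient 4·n^2+n−3.
The remaining quadratic factors as (4·n−3)(n+1).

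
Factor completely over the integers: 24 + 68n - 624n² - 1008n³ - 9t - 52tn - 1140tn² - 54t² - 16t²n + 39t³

(t - 6n - 1)(13t + 12n + 8)(3t + 14n - 3)

Group: t(39t² + 218tn - 15t + 168n² + 76n - 24) + (-6n - 1)(39t² + 218tn - 15t + 168n² + 76n - 24); both groups contain (39t² + 218tn - 15t + 168n² + 76n - 24), so (t - 6n - 1) is a factor with cofactor 39t² + 218tn - 15t + 168n² + 76n - 24.
The cofactor groups again: 39t² + 218tn - 15t + 168n² + 76n - 24 = 13t(3t + 14n - 3) + (12n + 8)(3t + 14n - 3); both groups contain (3t + 14n - 3), giving (13t + 12n + 8)(3t + 14n - 3).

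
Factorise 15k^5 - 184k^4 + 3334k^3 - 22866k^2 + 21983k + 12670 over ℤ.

(3k - 5)(5k + 2)(k - 7)(k^2 - 4k + 181)

Trying the rational-root candidates, k = 5/3 is a root, giving the factor (3k - 5) and quotient 5k^4 - 53k^3 + 1023k^2 - 5917k - 2534.
Then k = -2/5 is a root, so (5k + 2) is a factor; dividing leaves k^3 - 11k^2 + 209k - 1267.
Next, k = 7 is a root, so (k - 7) divides it; the quotient is k^2 - 4k + 181.
The quadratic k^2 - 4k + 181 has discriminant -708 < 0 and is irreducible over ℤ.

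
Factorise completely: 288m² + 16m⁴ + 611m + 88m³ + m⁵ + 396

(m + 1)(m + 4)(m + 9)(m² + 2m + 11)

Among the possible rational roots, m = -4 is a root, so (m + 4) divides it; the quotient is m⁴ + 12m³ + 40m² + 128m + 99.
Then m = -9 is a root, so (m + 9) is a factor; dividing leaves m³ + 3m² + 13m + 11.
Then m = -1 is a root, so (m + 1) divides it; the quotient is m² + 2m + 11.
The quadratic m² + 2m + 11 has discriminant -40 < 0 and is irreducible over ℤ.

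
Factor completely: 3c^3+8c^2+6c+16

Group as (3c^3+6c) + (8c^2+16) = 3c(c^2+2) + 8(c^2+2).
Both groups share the factor (c^2+2).

(3c+8)(c^2+2)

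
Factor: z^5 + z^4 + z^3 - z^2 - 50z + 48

Testing divisors of the constant over divisors of the leading coefficient, z = -3 is a root, so (z + 3) is a factor; dividing leaves z^4 - 2z^3 + 7z^2 - 22z + 16.
Then z = 2 is a root, giving the factor (z - 2) and quotient z^3 + 7z - 8.
Next, z = 1 is a root, so (z - 1) is a factor; dividing leaves z^2 + z + 8.
The quadratic z^2 + z + 8 has discriminant -31 < 0 and is irreducible over ℤ.

(z + 3)(z - 1)(z - 2)(z^2 + z + 8)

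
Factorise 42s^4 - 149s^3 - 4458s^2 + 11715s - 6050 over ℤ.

Testing divisors of the constant over divisors of the leading coefficient, s = -10 is a root, so (s + 10) divides it; the quotient is 42s^3 - 569s^2 + 1232s - 605.
Then s = 11/6 is a root, so (6s - 11) divides it; the quotient is 7s^2 - 82s + 55.
The remaining quadratic factors as (7s - 5)(s - 11).

(6s - 11)(7s - 5)(s + 10)(s - 11)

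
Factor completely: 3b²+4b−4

Need a pair with product 3·(−4) = −12 and sum 4: that's −2 and 6.
Split the middle term: 3b²−2b + 6b−4 = b(3b−2) + 2(3b−2).

(3b−2)(b+2)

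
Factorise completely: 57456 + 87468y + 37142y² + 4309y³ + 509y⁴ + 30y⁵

Testing divisors of the constant over divisors of the leading coefficient, y = -7/6 is a root, giving the factor (6y + 7) and quotient 5y⁴ + 79y³ + 626y² + 5460y + 8208.
Next, y = -12 is a root, so (y + 12) divides it; the quotient is 5y³ + 19y² + 398y + 684.
Continuing, y = -9/5 is a root, giving the factor (5y + 9) and quotient y² + 2y + 76.
The quadratic y² + 2y + 76 has discriminant -300 < 0 and is irreducible over ℤ.

(5y + 9)(6y + 7)(y + 12)(y² + 2y + 76)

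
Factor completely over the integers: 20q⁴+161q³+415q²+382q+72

Among the possible rational roots, q = -1/4 is a root, so (4q+1) is a factor; dividing leaves 5q³+39q²+94q+72.
Continuing, q = -4 is a root, giving the factor (q+4) and quotient 5q²+19q+18.
The remaining quadratic factors as (5q+9)(q+2).

(4q+1)(5q+9)(q+2)(q+4)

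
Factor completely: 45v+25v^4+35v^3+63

(5v+7)(5v^3+9)

Group as (25v^4+45v) + (35v^3+63) = 5v(5v^3+9) + 7(5v^3+9).
Both groups share the factor (5v^3+9).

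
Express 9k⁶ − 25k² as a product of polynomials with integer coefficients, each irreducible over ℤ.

k²(3k² + 5)(3k² − 5)

Factor out k² first: what remains is 9k⁴ − 25.
Recognize a difference of squares with the parts 3k² and 5.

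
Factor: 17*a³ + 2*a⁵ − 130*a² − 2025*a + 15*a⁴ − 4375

Among the possible rational roots, a = 5 is a root, giving the factor (a − 5) and quotient 2*a⁴ + 25*a³ + 142*a² + 580*a + 875.
Continuing, a = −5/2 is a root, so (2*a + 5) is a factor; dividing leaves a³ + 10*a² + 46*a + 175.
Continuing, a = −7 is a root, giving the factor (a + 7) and quotient a² + 3*a + 25.
The quadratic a² + 3*a + 25 has discriminant −91 < 0 and is irreducible over ℤ.

(2*a + 5)*(a + 7)*(a − 5)*(a² + 3*a + 25)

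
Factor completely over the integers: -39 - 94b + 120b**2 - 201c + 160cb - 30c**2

Group: -15c(2c - 12b + 13) + (-10b - 3)(2c - 12b + 13); both groups contain (2c - 12b + 13).

-(2c - 12b + 13)(15c + 10b + 3)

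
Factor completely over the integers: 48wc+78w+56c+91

Group as (48wc+78w) + (56c+91) = 6w(8c+13) + 7(8c+13).
Both groups share the factor (8c+13).

(6w+7)(8c+13)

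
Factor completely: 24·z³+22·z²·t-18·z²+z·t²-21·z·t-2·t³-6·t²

(4·z-t-3)·(3·z+2·t)·(2·z+t)

Group: 4·z·(6·z²+7·z·t+2·t²) + (-t-3)·(6·z²+7·z·t+2·t²); both groups contain (6·z²+7·z·t+2·t²), so (4·z-t-3) is a factor with cofactor 6·z²+7·z·t+2·t².
The cofactor groups again: 6·z²+7·z·t+2·t² = 2·z·(3·z+2·t) + t·(3·z+2·t); both groups contain (3·z+2·t), giving (2·z+t)·(3·z+2·t).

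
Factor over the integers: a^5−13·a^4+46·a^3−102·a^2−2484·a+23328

(a+6)·(a−8)·(a−9)·(a^2−2·a+54)

Among the possible rational roots, a = −6 is a root, giving the factor (a+6) and quotient a^4−19·a^3+160·a^2−1062·a+3888.
Then a = 8 is a root, giving the factor (a−8) and quotient a^3−11·a^2+72·a−486.
Continuing, a = 9 is a root, giving the factor (a−9) and quotient a^2−2·a+54.
The quadratic a^2−2·a+54 has discriminant −212 < 0 and is irreducible over ℤ.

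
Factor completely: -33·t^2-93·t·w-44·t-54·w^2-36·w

-(11·t+9·w)·(3·t+6·w+4)

Group: -3·t·(11·t+9·w) + (-6·w-4)·(11·t+9·w); both groups contain (11·t+9·w).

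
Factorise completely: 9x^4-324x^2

Factor out 9x^2, leaving x^2-36, which is a difference of two squares.

9x^2(x+6)(x-6)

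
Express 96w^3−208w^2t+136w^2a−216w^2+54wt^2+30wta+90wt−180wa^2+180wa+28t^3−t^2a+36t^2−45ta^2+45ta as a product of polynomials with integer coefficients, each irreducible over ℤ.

(6w−4t−5a)(4w−7t+9a−9)(4w+t)

Group: 6w(16w^2−24wt+36wa−36w−7t^2+9ta−9t) + (−4t−5a)(16w^2−24wt+36wa−36w−7t^2+9ta−9t); both groups contain (16w^2−24wt+36wa−36w−7t^2+9ta−9t), so (6w−4t−5a) is a factor with cofactor 16w^2−24wt+36wa−36w−7t^2+9ta−9t.
The cofactor groups again: 16w^2−24wt+36wa−36w−7t^2+9ta−9t = 4w(4w+t) + (−7t+9a−9)(4w+t); both groups contain (4w+t), giving (4w−7t+9a−9)(4w+t).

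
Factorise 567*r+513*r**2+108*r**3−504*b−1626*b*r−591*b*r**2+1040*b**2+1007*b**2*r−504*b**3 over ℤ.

Group: 9*b*(−56*b**2+87*b*r+72*b−27*r**2−81*r) + (−4*r−7)*(−56*b**2+87*b*r+72*b−27*r**2−81*r); both groups contain (−56*b**2+87*b*r+72*b−27*r**2−81*r), so (9*b−4*r−7) is a factor with cofactor −56*b**2+87*b*r+72*b−27*r**2−81*r.
The cofactor groups again: −56*b**2+87*b*r+72*b−27*r**2−81*r = −8*b*(7*b−3*r−9) + 9*r*(7*b−3*r−9); both groups contain (7*b−3*r−9), giving −(8*b−9*r)*(7*b−3*r−9).

−(7*b−3*r−9)*(8*b−9*r)*(9*b−4*r−7)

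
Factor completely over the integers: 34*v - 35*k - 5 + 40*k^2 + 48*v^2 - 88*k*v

(5*k - 6*v - 5)*(8*k - 8*v + 1)

Group: 8*k*(5*k - 6*v - 5) + (-8*v + 1)*(5*k - 6*v - 5); both groups contain (5*k - 6*v - 5).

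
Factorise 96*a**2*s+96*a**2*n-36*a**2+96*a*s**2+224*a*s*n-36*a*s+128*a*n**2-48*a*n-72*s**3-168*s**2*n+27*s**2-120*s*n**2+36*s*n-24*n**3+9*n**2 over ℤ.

Group: 6*a*(16*a*s+16*a*n-6*a+24*s**2+48*s*n-9*s+24*n**2-9*n) + (-3*s-n)*(16*a*s+16*a*n-6*a+24*s**2+48*s*n-9*s+24*n**2-9*n); both groups contain (16*a*s+16*a*n-6*a+24*s**2+48*s*n-9*s+24*n**2-9*n), so (6*a-3*s-n) is a factor with cofactor 16*a*s+16*a*n-6*a+24*s**2+48*s*n-9*s+24*n**2-9*n.
The cofactor groups again: 16*a*s+16*a*n-6*a+24*s**2+48*s*n-9*s+24*n**2-9*n = 8*s*(2*a+3*s+3*n) + (8*n-3)*(2*a+3*s+3*n); both groups contain (2*a+3*s+3*n), giving (8*s+8*n-3)*(2*a+3*s+3*n).

(2*a+3*s+3*n)*(6*a-3*s-n)*(8*s+8*n-3)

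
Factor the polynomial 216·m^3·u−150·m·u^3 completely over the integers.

Pull out the common factor 6·m·u; 36·m^2−25·u^2 is a difference of squares.

6·m·u·(6·m+5·u)·(6·m−5·u)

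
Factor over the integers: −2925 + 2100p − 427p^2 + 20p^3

Testing divisors of the constant over divisors of the leading coefficient, p = 15/4 is a root, giving the factor (4p − 15) and quotient 5p^2 − 88p + 195.
The remaining quadratic factors as (p − 15)(5p − 13).

(4p − 15)(5p − 13)(p − 15)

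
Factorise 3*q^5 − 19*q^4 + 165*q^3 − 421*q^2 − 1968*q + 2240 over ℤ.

Among the possible rational roots, q = −8/3 is a root, so (3*q + 8) divides it; the quotient is q^4 − 9*q^3 + 79*q^2 − 351*q + 280.
Then q = 5 is a root, so (q − 5) divides it; the quotient is q^3 − 4*q^2 + 59*q − 56.
Next, q = 1 is a root, giving the factor (q − 1) and quotient q^2 − 3*q + 56.
The quadratic q^2 − 3*q + 56 has discriminant −215 < 0 and is irreducible over ℤ.

(3*q + 8)*(q − 1)*(q − 5)*(q^2 − 3*q + 56)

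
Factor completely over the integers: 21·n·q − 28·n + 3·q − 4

(3·q − 4)·(7·n + 1)

Group as (21·n·q − 28·n) + (3·q − 4) = 7·n·(3·q − 4) + (3·q − 4).
Both groups share the factor (3·q − 4).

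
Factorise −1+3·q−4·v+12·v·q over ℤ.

(3·q−1)·(4·v+1)

Group as (12·v·q−4·v) + (3·q−1) = 4·v·(3·q−1) + (3·q−1).
Both groups share the factor (3·q−1).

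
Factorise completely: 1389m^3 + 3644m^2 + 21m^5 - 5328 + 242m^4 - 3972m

(3m - 4)(7m + 6)(m + 6)(m^2 + 6m + 37)

Testing divisors of the constant over divisors of the leading coefficient, m = -6 is a root, so (m + 6) is a factor; dividing leaves 21m^4 + 116m^3 + 693m^2 - 514m - 888.
Next, m = 4/3 is a root, so (3m - 4) is a factor; dividing leaves 7m^3 + 48m^2 + 295m + 222.
Next, m = -6/7 is a root, giving the factor (7m + 6) and quotient m^2 + 6m + 37.
The quadratic m^2 + 6m + 37 has discriminant -112 < 0 and is irreducible over ℤ.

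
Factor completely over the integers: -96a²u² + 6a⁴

6a²(a + 4u)(a - 4u)

Factor out 6a², leaving a² - 16u², which is a difference of two squares.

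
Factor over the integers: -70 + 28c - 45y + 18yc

(2c - 5)(9y + 14)

Group as (18yc - 45y) + (28c - 70) = 9y(2c - 5) + 14(2c - 5).
Both groups share the factor (2c - 5).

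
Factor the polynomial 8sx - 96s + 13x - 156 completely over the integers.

(8s + 13)(x - 12)

Group as (8sx - 96s) + (13x - 156) = 8s(x - 12) + 13(x - 12).
Both groups share the factor (x - 12).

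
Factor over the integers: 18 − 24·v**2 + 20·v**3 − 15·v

(5·v − 6)·(4·v**2 − 3)

Group as (20·v**3 − 15·v) + (−24·v**2 + 18) = 5·v·(4·v**2 − 3) − 6·(4·v**2 − 3).
Both groups share the factor (4·v**2 − 3).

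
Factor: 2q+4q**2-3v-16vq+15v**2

Group: 5v(3v-2q) + (-2q-1)(3v-2q); both groups contain (3v-2q).

(3v-2q)(5v-2q-1)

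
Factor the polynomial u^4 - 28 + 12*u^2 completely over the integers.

Substitute w = u^2 to get a quadratic in w, then factor.
u^2 - 2 is irreducible over ℤ (2 is not a perfect square).
u^2 + 14 is irreducible over ℤ (always positive, so no real roots).

(u^2 + 14)*(u^2 - 2)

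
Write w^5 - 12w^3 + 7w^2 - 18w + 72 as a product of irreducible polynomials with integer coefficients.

(w + 4)(w - 2)(w - 3)(w^2 + w + 3)

By the rational root theorem, w = -4 is a root, so (w + 4) divides it; the quotient is w^4 - 4w^3 + 4w^2 - 9w + 18.
Continuing, w = 2 is a root, so (w - 2) divides it; the quotient is w^3 - 2w^2 - 9.
Next, w = 3 is a root, so (w - 3) divides it; the quotient is w^2 + w + 3.
The quadratic w^2 + w + 3 has discriminant -11 < 0 and is irreducible over ℤ.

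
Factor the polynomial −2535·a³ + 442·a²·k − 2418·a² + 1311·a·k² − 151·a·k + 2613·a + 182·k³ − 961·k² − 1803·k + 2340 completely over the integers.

−(13·a + 2·k − 13)·(13·a + 7·k + 15)·(15·a − 13·k + 12)

Group: 13·a·(−195·a² + 64·a·k − 381·a + 91·k² + 111·k − 180) + (2·k − 13)·(−195·a² + 64·a·k − 381·a + 91·k² + 111·k − 180); both groups contain (−195·a² + 64·a·k − 381·a + 91·k² + 111·k − 180), so (13·a + 2·k − 13) is a factor with cofactor −195·a² + 64·a·k − 381·a + 91·k² + 111·k − 180.
The cofactor groups again: −195·a² + 64·a·k − 381·a + 91·k² + 111·k − 180 = −15·a·(13·a + 7·k + 15) + (13·k − 12)·(13·a + 7·k + 15); both groups contain (13·a + 7·k + 15), giving −(15·a − 13·k + 12)·(13·a + 7·k + 15).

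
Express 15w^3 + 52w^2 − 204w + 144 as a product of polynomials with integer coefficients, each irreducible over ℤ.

Testing divisors of the constant over divisors of the leading coefficient, w = −6 is a root, so (w + 6) is a factor; dividing leaves 15w^2 − 38w + 24.
The remaining quadratic factors as (5w − 6)(3w − 4).

(3w − 4)(5w − 6)(w + 6)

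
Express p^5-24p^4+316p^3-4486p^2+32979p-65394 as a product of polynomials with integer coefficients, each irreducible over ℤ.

(p-14)(p-3)(p-9)(p^2+2p+173)

By the rational root theorem, p = 3 is a root, so (p-3) is a factor; dividing leaves p^4-21p^3+253p^2-3727p+21798.
Then p = 14 is a root, so (p-14) divides it; the quotient is p^3-7p^2+155p-1557.
Continuing, p = 9 is a root, so (p-9) is a factor; dividing leaves p^2+2p+173.
The quadratic p^2+2p+173 has discriminant -688 < 0 and is irreducible over ℤ.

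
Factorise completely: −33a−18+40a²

(5a−6)(8a+3)

Need a pair with product 40·(−18) = −720 and sum −33: that's −48 and 15.
Split the middle term: 40a²−48a + 15a−18 = 8a(5a−6) + 3(5a−6).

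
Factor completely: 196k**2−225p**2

Group: 14k(14k+15p) − 15p(14k+15p); both groups contain (14k+15p).

(14k+15p)(14k−15p)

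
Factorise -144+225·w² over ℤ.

Factor out 9, leaving 25·w²-16, which is a difference of two squares.

9·(5·w+4)·(5·w-4)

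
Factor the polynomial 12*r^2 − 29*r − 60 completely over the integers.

(3*r + 4)*(4*r − 15)

Need a pair with product 12·(−60) = −720 and sum −29: that's 16 and −45.
Split the middle term: 12*r^2 + 16*r − 45*r − 60 = 4*r*(3*r + 4) − 15*(3*r + 4).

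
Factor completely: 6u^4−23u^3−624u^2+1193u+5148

(6u+13)(u+9)(u−11)(u−4)

By the rational root theorem, u = −13/6 is a root, giving the factor (6u+13) and quotient u^3−6u^2−91u+396.
Continuing, u = 4 is a root, giving the factor (u−4) and quotient u^2−2u−99.
The remaining quadratic factors as (u−11)(u+9).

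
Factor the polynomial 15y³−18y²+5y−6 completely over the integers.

Group as (15y³+5y) + (−18y²−6) = 5y(3y²+1) − 6(3y²+1).
Both groups share the factor (3y²+1).

(5y−6)(3y²+1)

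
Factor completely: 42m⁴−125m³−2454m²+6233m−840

(2m+15)(3m−7)(7m−1)(m−8)

By the rational root theorem, m = 8 is a root, giving the factor (m−8) and quotient 42m³+211m²−766m+105.
Continuing, m = 7/3 is a root, giving the factor (3m−7) and quotient 14m²+103m−15.
The remaining quadratic factors as (2m+15)(7m−1).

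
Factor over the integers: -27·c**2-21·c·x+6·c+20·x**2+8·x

-(3·c+4·x)·(9·c-5·x-2)

Group: -9·c·(3·c+4·x) + (5·x+2)·(3·c+4·x); both groups contain (3·c+4·x).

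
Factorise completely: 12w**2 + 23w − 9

(3w − 1)(4w + 9)

Need a pair with product 12·(−9) = −108 and sum 23: that's −4 and 27.
Split the middle term: 12w**2 − 4w + 27w − 9 = 4w(3w − 1) + 9(3w − 1).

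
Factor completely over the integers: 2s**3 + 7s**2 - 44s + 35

Trying the rational-root candidates, s = 1 is a root, so (s - 1) divides it; the quotient is 2s**2 + 9s - 35.
The remaining quadratic factors as (s + 7)(2s - 5).

(2s - 5)(s + 7)(s - 1)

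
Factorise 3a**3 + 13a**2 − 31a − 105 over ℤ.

(3a + 7)(a + 5)(a − 3)

Among the possible rational roots, a = 3 is a root, so (a − 3) is a factor; dividing leaves 3a**2 + 22a + 35.
The remaining quadratic factors as (a + 5)(3a + 7).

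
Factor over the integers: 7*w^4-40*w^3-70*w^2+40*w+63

(7*w+9)*(w+1)*(w-1)*(w-7)

Among the possible rational roots, w = 1 is a root, giving the factor (w-1) and quotient 7*w^3-33*w^2-103*w-63.
Then w = -1 is a root, giving the factor (w+1) and quotient 7*w^2-40*w-63.
The remaining quadratic factors as (7*w+9)(w-7).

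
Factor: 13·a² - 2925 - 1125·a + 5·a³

(5·a + 13)·(a + 15)·(a - 15)

Trying the rational-root candidates, a = -15 is a root, so (a + 15) divides it; the quotient is 5·a² - 62·a - 195.
The remaining quadratic factors as (5·a + 13)(a - 15).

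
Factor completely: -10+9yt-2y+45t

Group as (9yt-2y) + (45t-10) = y(9t-2) + 5(9t-2).
Both groups share the factor (9t-2).

(9t-2)(y+5)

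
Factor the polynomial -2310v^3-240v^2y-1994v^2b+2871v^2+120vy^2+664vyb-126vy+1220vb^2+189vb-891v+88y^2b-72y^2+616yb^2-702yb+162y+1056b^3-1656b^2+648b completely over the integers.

Group: 15v(-154v^2-16vy-20vb+99v+8y^2+56yb-18y+96b^2-72b) + (11b-9)(-154v^2-16vy-20vb+99v+8y^2+56yb-18y+96b^2-72b); both groups contain (-154v^2-16vy-20vb+99v+8y^2+56yb-18y+96b^2-72b), so (15v+11b-9) is a factor with cofactor -154v^2-16vy-20vb+99v+8y^2+56yb-18y+96b^2-72b.
The cofactor groups again: -154v^2-16vy-20vb+99v+8y^2+56yb-18y+96b^2-72b = -14v(11v-2y-8b) + (-4y-12b+9)(11v-2y-8b); both groups contain (11v-2y-8b), giving -(14v+4y+12b-9)(11v-2y-8b).

-(11v-2y-8b)(15v+11b-9)(14v+4y+12b-9)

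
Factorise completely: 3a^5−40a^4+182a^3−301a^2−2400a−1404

Among the possible rational roots, a = −2/3 is a root, so (3a+2) is a factor; dividing leaves a^4−14a^3+70a^2−147a−702.
Then a = −2 is a root, so (a+2) divides it; the quotient is a^3−16a^2+102a−351.
Next, a = 9 is a root, giving the factor (a−9) and quotient a^2−7a+39.
The quadratic a^2−7a+39 has discriminant −107 < 0 and is irreducible over ℤ.

(3a+2)(a+2)(a−9)(a^2−7a+39)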